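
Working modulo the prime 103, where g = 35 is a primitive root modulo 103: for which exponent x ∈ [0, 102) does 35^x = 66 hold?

90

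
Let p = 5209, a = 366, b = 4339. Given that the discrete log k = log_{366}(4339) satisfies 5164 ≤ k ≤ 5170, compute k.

5169

Compute 366^5164 mod 5209 = 1815, then multiply by 366 repeatedly:
  366^5164=1815  366^5165=2747  366^5166=65  366^5167=2954  366^5168=2901
  366^5169=4339
Found 4339 at exponent 5169.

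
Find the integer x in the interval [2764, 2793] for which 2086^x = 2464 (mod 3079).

2764

Compute 2086^2764 mod 3079 = 2464, then multiply by 2086 repeatedly:
  2086^2764=2464
Found 2464 at exponent 2764.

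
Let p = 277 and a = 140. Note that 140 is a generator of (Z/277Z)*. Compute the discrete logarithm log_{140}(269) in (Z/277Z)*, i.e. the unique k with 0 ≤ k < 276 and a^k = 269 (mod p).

Baby-step giant-step with m = ceil(sqrt(276)) = 17.
Baby table (140^j mod 277 for j=0..16):
  0:1  1:140  2:210  3:38  4:57  5:224  6:59  7:227
  8:202  9:26  10:39  11:197  12:157  13:97  14:7  15:149
  16:85
Giant step factor: 140^(-17) ≡ 151 (mod 277).
Scan 269·151^i mod 277 for i = 0, 1, …:
  i=0: 269   i=1: 177   i=2: 135   i=3: 164
  i=4: 111   i=5: 141   i=6: 239   i=7: 79
  i=8: 18   i=9: 225     …   i=13: 29
  i=14: 224
Match at i=14, j=5: k = 14·17 + 5 = 243.

243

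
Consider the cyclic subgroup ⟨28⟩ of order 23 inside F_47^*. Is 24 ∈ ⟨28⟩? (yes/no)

yes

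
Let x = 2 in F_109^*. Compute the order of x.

36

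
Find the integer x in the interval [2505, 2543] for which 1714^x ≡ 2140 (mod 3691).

2521

Compute 1714^2505 mod 3691 = 2962, then multiply by 1714 repeatedly:
  1714^2505=2962  1714^2506=1743  1714^2507=1483  1714^2508=2454  1714^2509=2107
  1714^2510=1600  1714^2511=3678  1714^2512=3555  1714^2513=3120  1714^2514=3112
  1714^2515=473  1714^2516=2393  1714^2517=901  1714^2518=1476  1714^2519=1529
  1714^2520=96  1714^2521=2140
Found 2140 at exponent 2521.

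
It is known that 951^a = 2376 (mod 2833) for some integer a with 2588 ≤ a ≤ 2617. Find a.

2589

Compute 951^2588 mod 2833 = 923, then multiply by 951 repeatedly:
  951^2588=923  951^2589=2376
Found 2376 at exponent 2589.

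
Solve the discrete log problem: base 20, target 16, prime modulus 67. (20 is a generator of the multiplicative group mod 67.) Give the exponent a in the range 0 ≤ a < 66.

Baby-step giant-step with m = ceil(sqrt(66)) = 9.
Baby table (20^j mod 67 for j=0..8):
  0:1  1:20  2:65  3:27  4:4  5:13  6:59  7:41
  8:16
Giant step factor: 20^(-9) ≡ 58 (mod 67).
Scan 16·58^i mod 67 for i = 0, 1, …:
  i=0: 16
Match at i=0, j=8: a = 0·9 + 8 = 8.

8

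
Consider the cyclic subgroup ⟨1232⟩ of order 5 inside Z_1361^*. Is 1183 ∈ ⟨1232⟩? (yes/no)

no

⟨1232⟩ has order 5; its elements mod 1361 are {1, 211, 309, 969, 1232}.
1183 is not in this set.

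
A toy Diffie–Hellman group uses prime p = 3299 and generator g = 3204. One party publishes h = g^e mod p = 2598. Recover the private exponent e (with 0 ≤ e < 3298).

2790

Baby-step giant-step with m = ceil(sqrt(3298)) = 58.
Baby table (3204^j mod 3299 for j=0..57):
  0:1  1:3204  2:2427  3:365  4:1614  5:1723  6:1265  7:1888
  8:2085  9:3164  10:2928  11:2255  12:210  13:3143  14:1624  15:773
  16:2442  17:2239  18:1730  19:600  20:2382  21:1341  22:1266  23:1793
  24:1213  25:230  26:1243  27:679  28:1475  29:1732  30:410  31:638
  32:2071  33:1195  34:1940  35:444  36:707  37:2114  38:409  39:733
  40:2943  41:830  42:326  43:2020  44:2741  45:226  46:1623  47:868
  48:15  49:1874  50:116  51:2176  52:1117  53:2752  54:2480  55:1928
  56:1584  57:1274
Giant step factor: 3204^(-58) ≡ 1600 (mod 3299).
Scan 2598·1600^i mod 3299 for i = 0, 1, …:
  i=0: 2598   i=1: 60   i=2: 329   i=3: 1859
  i=4: 2001   i=5: 1570   i=6: 1461   i=7: 1908
  i=8: 1225   i=9: 394     …   i=47: 341
  i=48: 1265
Match at i=48, j=6: e = 48·58 + 6 = 2790.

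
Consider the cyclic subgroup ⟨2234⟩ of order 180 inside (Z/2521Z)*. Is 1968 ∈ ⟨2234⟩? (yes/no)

no

1968 ∈ ⟨2234⟩ iff 1968^180 ≡ 1 (mod 2521), since |⟨2234⟩| = 180.
1968^180 mod 2521 = 772.
Since 772 ≠ 1, 1968 does not lie in the subgroup.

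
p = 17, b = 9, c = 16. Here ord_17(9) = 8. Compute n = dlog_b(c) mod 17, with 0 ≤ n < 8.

Successive powers of 9 modulo 17:
  9^0=1  9^1=9  9^2=13  9^3=15  9^4=16
So 9^4 ≡ 16 (mod 17), giving n = 4.

4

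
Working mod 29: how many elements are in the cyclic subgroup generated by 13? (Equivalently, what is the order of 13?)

The order of 13 must divide p − 1 = 28 = 2^2 · 7.
Divisors: 1, 2, 4, 7, 14, 28.
Check each in increasing order: 13^1 ≡ 13;  13^2 ≡ 24;  13^4 ≡ 25;  13^7 ≡ 28;  13^14 ≡ 1.
Smallest exponent giving 1 is 14.

14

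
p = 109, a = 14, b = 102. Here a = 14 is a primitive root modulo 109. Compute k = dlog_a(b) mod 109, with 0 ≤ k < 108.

70

Baby-step giant-step with m = ceil(sqrt(108)) = 11.
Baby table (14^j mod 109 for j=0..10):
  0:1  1:14  2:87  3:19  4:48  5:18  6:34  7:40
  8:15  9:101  10:106
Giant step factor: 14^(-11) ≡ 96 (mod 109).
Scan 102·96^i mod 109 for i = 0, 1, …:
  i=0: 102   i=1: 91   i=2: 16   i=3: 10
  i=4: 88   i=5: 55   i=6: 48
Match at i=6, j=4: k = 6·11 + 4 = 70.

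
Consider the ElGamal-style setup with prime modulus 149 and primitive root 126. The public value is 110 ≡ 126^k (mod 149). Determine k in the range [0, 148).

Baby-step giant-step with m = ceil(sqrt(148)) = 13.
Baby table (126^j mod 149 for j=0..12):
  0:1  1:126  2:82  3:51  4:19  5:10  6:68  7:75
  8:63  9:41  10:100  11:84  12:5
Giant step factor: 126^(-13) ≡ 57 (mod 149).
Scan 110·57^i mod 149 for i = 0, 1, …:
  i=0: 110   i=1: 12   i=2: 88   i=3: 99
  i=4: 130   i=5: 109   i=6: 104   i=7: 117
  i=8: 113   i=9: 34   i=10: 1
Match at i=10, j=0: k = 10·13 + 0 = 130.

130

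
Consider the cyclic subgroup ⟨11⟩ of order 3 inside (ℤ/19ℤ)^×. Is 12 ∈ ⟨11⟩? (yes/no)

12 ∈ ⟨11⟩ iff 12^3 ≡ 1 (mod 19), since |⟨11⟩| = 3.
12^3 mod 19 = 18.
Since 18 ≠ 1, 12 does not lie in the subgroup.

no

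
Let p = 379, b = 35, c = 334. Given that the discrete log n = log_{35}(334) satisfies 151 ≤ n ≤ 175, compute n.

155

Compute 35^151 mod 379 = 247, then multiply by 35 repeatedly:
  35^151=247  35^152=307  35^153=133  35^154=107  35^155=334
Found 334 at exponent 155.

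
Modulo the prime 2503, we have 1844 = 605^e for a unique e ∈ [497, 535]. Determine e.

Compute 605^497 mod 2503 = 500, then multiply by 605 repeatedly:
  605^497=500  605^498=2140  605^499=649  605^500=2177  605^501=507
  605^502=1369  605^503=2255  605^504=140  605^505=2101  605^506=2084
  605^507=1811  605^508=1844
Found 1844 at exponent 508.

508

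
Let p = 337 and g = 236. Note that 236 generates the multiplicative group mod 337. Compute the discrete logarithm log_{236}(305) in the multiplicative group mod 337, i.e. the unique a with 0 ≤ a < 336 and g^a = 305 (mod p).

328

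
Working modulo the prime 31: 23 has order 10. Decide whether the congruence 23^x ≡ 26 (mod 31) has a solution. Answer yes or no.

26 ∈ ⟨23⟩ iff 26^10 ≡ 1 (mod 31), since |⟨23⟩| = 10.
26^10 mod 31 = 5.
Since 5 ≠ 1, 26 does not lie in the subgroup.

no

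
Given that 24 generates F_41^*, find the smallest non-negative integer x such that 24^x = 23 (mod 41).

12

Successive powers of 24 modulo 41:
  24^0=1  24^1=24  24^2=2  24^3=7  24^4=4  24^5=14
  24^6=8  24^7=28  24^8=16  24^9=15  24^10=32  24^11=30
  24^12=23
So 24^12 ≡ 23 (mod 41), giving x = 12.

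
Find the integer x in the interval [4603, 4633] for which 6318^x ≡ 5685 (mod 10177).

Compute 6318^4603 mod 10177 = 4310, then multiply by 6318 repeatedly:
  6318^4603=4310  6318^4604=7105  6318^4605=8820  6318^4606=5685
Found 5685 at exponent 4606.

4606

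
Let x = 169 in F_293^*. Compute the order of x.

The order of 169 must divide p − 1 = 292 = 2^2 · 73.
Divisors: 1, 2, 4, 73, 146, 292.
Check each in increasing order: 169^1 ≡ 169;  169^2 ≡ 140;  169^4 ≡ 262;  169^73 ≡ 292;  169^146 ≡ 1.
Smallest exponent giving 1 is 146.

146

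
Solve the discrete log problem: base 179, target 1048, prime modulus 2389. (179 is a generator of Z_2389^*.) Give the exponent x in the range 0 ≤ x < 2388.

970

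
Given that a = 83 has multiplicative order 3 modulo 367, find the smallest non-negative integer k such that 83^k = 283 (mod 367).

2

Successive powers of 83 modulo 367:
  83^0=1  83^1=83  83^2=283
So 83^2 ≡ 283 (mod 367), giving k = 2.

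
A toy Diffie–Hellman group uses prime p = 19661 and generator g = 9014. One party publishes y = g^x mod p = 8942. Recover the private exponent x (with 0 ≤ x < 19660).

15162

Baby-step giant-step with m = ceil(sqrt(19660)) = 141.
Baby table (9014^j mod 19661 for j=0..140):
  0:1  1:9014  2:12944  3:8842  4:15755  5:4167  6:8828  7:7525
  8:19561  9:3006  10:3226  11:545  12:17041  13:15842  14:1945  15:14279
  16:10000  17:13976  18:11637  19:4483  20:6407  21:8341  22:2110  23:7353
  24:2711  25:17992  26:15960  27:3903  28:8113  29:11323  30:5271  31:11818
  32:4154  33:9612  34:16202  35:2920  36:14462  37:8038  38:3747  39:17521
  40:17142  41:2189  42:11663  43:2915  44:8714  45:2301  46:18520  47:17390
  48:15968  49:17032  50:13360  51:3415  52:13345  53:5832  54:15795  55:10829
  56:15402  57:7307  58:948  59:12398  60:2448  61:6630  62:13041  63:18116
  64:13019  65:16418  66:3505  67:18504  68:10793  69:5474  70:13187  71:16873
  72:15387  73:9724  74:3398  75:17395  76:2055  77:3108  78:18248  79:3546
  80:14519  81:10650  82:14098  83:10329  84:10771  85:3776  86:3673  87:18959
  88:3014  89:16355  90:5792  91:9133  92:4255  93:15620  94:6259  95:11217
  96:13176  97:16024  98:10630  99:10767  100:7042  101:10880  102:3252  103:18638
  104:19348  105:9802  106:18355  107:4655  108:3596  109:13016  110:9037  111:3995
  112:11639  113:2850  114:12634  115:6364  116:13959  117:15687  118:706  119:13381
  120:15760  121:9915  122:14565  123:12413  124:31  125:4180  126:8044  127:18509
  128:16541  129:11211  130:18075  131:17004  132:16561  133:14542  134:1701  135:16895
  136:17085  137:19238  138:1312  139:10107  140:15085
Giant step factor: 9014^(-141) ≡ 4158 (mod 19661).
Scan 8942·4158^i mod 19661 for i = 0, 1, …:
  i=0: 8942   i=1: 1885   i=2: 12752   i=3: 16760
  i=4: 9496   i=5: 5080   i=6: 6726   i=7: 8766
  i=8: 17195   i=9: 9414     …   i=106: 13939
  i=107: 17395
Match at i=107, j=75: x = 107·141 + 75 = 15162.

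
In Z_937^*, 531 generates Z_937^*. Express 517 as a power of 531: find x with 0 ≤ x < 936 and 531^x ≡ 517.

Baby-step giant-step with m = ceil(sqrt(936)) = 31.
Baby table (531^j mod 937 for j=0..30):
  0:1  1:531  2:861  3:872  4:154  5:255  6:477  7:297
  8:291  9:853  10:372  11:762  12:775  13:182  14:131  15:223
  16:351  17:855  18:497  19:610  20:645  21:490  22:641  23:240
  24:8  25:500  26:329  27:417  28:295  29:166  30:68
Giant step factor: 531^(-31) ≡ 28 (mod 937).
Scan 517·28^i mod 937 for i = 0, 1, …:
  i=0: 517   i=1: 421   i=2: 544   i=3: 240
Match at i=3, j=23: x = 3·31 + 23 = 116.

116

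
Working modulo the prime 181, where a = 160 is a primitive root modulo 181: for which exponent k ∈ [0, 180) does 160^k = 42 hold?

72

Baby-step giant-step with m = ceil(sqrt(180)) = 14.
Baby table (160^j mod 181 for j=0..13):
  0:1  1:160  2:79  3:151  4:87  5:164  6:176  7:105
  8:148  9:150  10:108  11:85  12:25  13:18
Giant step factor: 160^(-14) ≡ 147 (mod 181).
Scan 42·147^i mod 181 for i = 0, 1, …:
  i=0: 42   i=1: 20   i=2: 44   i=3: 133
  i=4: 3   i=5: 79
Match at i=5, j=2: k = 5·14 + 2 = 72.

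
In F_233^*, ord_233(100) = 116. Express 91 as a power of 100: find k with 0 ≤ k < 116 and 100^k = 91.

Baby-step giant-step with m = ceil(sqrt(116)) = 11.
Baby table (100^j mod 233 for j=0..10):
  0:1  1:100  2:214  3:197  4:128  5:218  6:131  7:52
  8:74  9:177  10:225
Giant step factor: 100^(-11) ≡ 203 (mod 233).
Scan 91·203^i mod 233 for i = 0, 1, …:
  i=0: 91   i=1: 66   i=2: 117   i=3: 218
Match at i=3, j=5: k = 3·11 + 5 = 38.

38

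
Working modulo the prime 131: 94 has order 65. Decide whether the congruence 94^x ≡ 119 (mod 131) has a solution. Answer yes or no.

119 ∈ ⟨94⟩ iff 119^65 ≡ 1 (mod 131), since |⟨94⟩| = 65.
119^65 mod 131 = 130.
Since 130 ≠ 1, 119 does not lie in the subgroup.

no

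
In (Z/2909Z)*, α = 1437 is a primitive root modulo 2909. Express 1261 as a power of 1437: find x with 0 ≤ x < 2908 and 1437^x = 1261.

338

Baby-step giant-step with m = ceil(sqrt(2908)) = 54.
Baby table (1437^j mod 2909 for j=0..53):
  0:1  1:1437  2:2488  3:95  4:2701  5:731  6:298  7:603
  8:2538  9:2129  10:2014  11:2572  12:1534  13:2245  14:2893  15:280
  16:918  17:1389  18:419  19:2849  20:1050  21:1988  22:118  23:844
  24:2684  25:2483  26:1637  27:1897  28:256  29:1338  30:2766  31:1048
  32:2023  33:960  34:654  35:191  36:1021  37:1041  38:691  39:998
  40:2898  41:1647  42:1722  43:1864  44:2288  45:686  46:2540  47:2094
  48:1172  49:2762  50:1118  51:798  52:580  53:1486
Giant step factor: 1437^(-54) ≡ 2033 (mod 2909).
Scan 1261·2033^i mod 2909 for i = 0, 1, …:
  i=0: 1261   i=1: 784   i=2: 2649   i=3: 858
  i=4: 1823   i=5: 93   i=6: 2893
Match at i=6, j=14: x = 6·54 + 14 = 338.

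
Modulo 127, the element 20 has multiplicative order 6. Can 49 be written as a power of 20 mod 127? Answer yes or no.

49 ∈ ⟨20⟩ iff 49^6 ≡ 1 (mod 127), since |⟨20⟩| = 6.
49^6 mod 127 = 50.
Since 50 ≠ 1, 49 does not lie in the subgroup.

no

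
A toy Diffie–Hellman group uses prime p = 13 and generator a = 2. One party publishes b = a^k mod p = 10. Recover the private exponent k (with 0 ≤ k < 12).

Successive powers of 2 modulo 13:
  2^0=1  2^1=2  2^2=4  2^3=8  2^4=3  2^5=6
  2^6=12  2^7=11  2^8=9  2^9=5  2^10=10
So 2^10 ≡ 10 (mod 13), giving k = 10.

10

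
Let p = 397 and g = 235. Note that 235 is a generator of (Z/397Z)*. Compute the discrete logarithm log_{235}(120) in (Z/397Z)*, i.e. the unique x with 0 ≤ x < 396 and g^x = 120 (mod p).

348

Baby-step giant-step with m = ceil(sqrt(396)) = 20.
Baby table (235^j mod 397 for j=0..19):
  0:1  1:235  2:42  3:342  4:176  5:72  6:246  7:245
  8:10  9:365  10:23  11:244  12:172  13:323  14:78  15:68
  16:100  17:77  18:230  19:58
Giant step factor: 235^(-20) ≡ 394 (mod 397).
Scan 120·394^i mod 397 for i = 0, 1, …:
  i=0: 120   i=1: 37   i=2: 286   i=3: 333
  i=4: 192   i=5: 218   i=6: 140   i=7: 374
  i=8: 69   i=9: 190     …   i=16: 129
  i=17: 10
Match at i=17, j=8: x = 17·20 + 8 = 348.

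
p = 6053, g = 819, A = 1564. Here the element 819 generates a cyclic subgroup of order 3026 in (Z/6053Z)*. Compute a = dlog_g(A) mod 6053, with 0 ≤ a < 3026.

Baby-step giant-step with m = ceil(sqrt(3026)) = 56.
Baby table (819^j mod 6053 for j=0..55):
  0:1  1:819  2:4931  3:1138  4:5913  5:347  6:5755  7:4111
  8:1441  9:5897  10:5402  11:5548  12:4062  13:3681  14:345  15:4117
  16:302  17:5218  18:124  19:4708  20:91  21:1893  22:799  23:657
  24:5419  25:1312  26:3147  27:4868  28:4018  29:3963  30:1289  31:2469
  32:409  33:2056  34:1130  35:5414  36:3270  37:2704  38:5231  39:4718
  40:2228  41:2779  42:73  43:5310  44:2836  45:4385  46:1886  47:1119
  48:2458  49:3506  50:2292  51:718  52:901  53:5506  54:5982  55:2381
Giant step factor: 819^(-56) ≡ 3857 (mod 6053).
Scan 1564·3857^i mod 6053 for i = 0, 1, …:
  i=0: 1564   i=1: 3560   i=2: 2716   i=3: 3922
  i=4: 707   i=5: 3049   i=6: 5067   i=7: 4335
  i=8: 1709   i=9: 5949     …   i=52: 2998
  i=53: 2056
Match at i=53, j=33: a = 53·56 + 33 = 3001.

3001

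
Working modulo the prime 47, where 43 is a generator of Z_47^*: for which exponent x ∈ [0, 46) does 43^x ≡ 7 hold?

Baby-step giant-step with m = ceil(sqrt(46)) = 7.
Baby table (43^j mod 47 for j=0..6):
  0:1  1:43  2:16  3:30  4:21  5:10  6:7
Giant step factor: 43^(-7) ≡ 5 (mod 47).
Scan 7·5^i mod 47 for i = 0, 1, …:
  i=0: 7
Match at i=0, j=6: x = 0·7 + 6 = 6.

6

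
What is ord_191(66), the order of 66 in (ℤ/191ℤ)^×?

38

The order of 66 must divide p − 1 = 190 = 2 · 5 · 19.
Divisors: 1, 2, 5, 10, 19, 38, 95, 190.
Check each in increasing order: 66^1 ≡ 66;  66^2 ≡ 154;  66^5 ≡ 11;  66^10 ≡ 121;  66^19 ≡ 190;  66^38 ≡ 1.
Smallest exponent giving 1 is 38.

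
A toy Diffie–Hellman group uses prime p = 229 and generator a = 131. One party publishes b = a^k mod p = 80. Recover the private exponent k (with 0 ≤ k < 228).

26

Successive powers of 131 modulo 229:
  131^0=1  131^1=131  131^2=215  131^3=227  131^4=196  131^5=28
  131^6=4  131^7=66  131^8=173  131^9=221  131^10=97  131^11=112
  131^12=16  131^13=35  131^14=5  131^15=197  131^16=159  131^17=219
  131^18=64  131^19=140  131^20=20  131^21=101  131^22=178  131^23=189
  131^24=27  131^25=102  131^26=80
So 131^26 ≡ 80 (mod 229), giving k = 26.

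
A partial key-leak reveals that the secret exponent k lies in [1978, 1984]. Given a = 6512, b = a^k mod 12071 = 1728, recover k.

1980

Compute 6512^1978 mod 12071 = 10282, then multiply by 6512 repeatedly:
  6512^1978=10282  6512^1979=10618  6512^1980=1728
Found 1728 at exponent 1980.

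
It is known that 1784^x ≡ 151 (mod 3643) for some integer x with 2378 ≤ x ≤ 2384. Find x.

2383

Compute 1784^2378 mod 3643 = 2276, then multiply by 1784 repeatedly:
  1784^2378=2276  1784^2379=2082  1784^2380=2071  1784^2381=662  1784^2382=676
  1784^2383=151
Found 151 at exponent 2383.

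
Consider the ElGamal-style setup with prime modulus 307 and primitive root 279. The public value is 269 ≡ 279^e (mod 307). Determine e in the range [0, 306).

126

Baby-step giant-step with m = ceil(sqrt(306)) = 18.
Baby table (279^j mod 307 for j=0..17):
  0:1  1:279  2:170  3:152  4:42  5:52  6:79  7:244
  8:229  9:35  10:248  11:117  12:101  13:242  14:285  15:2
  16:251  17:33
Giant step factor: 279^(-18) ≡ 102 (mod 307).
Scan 269·102^i mod 307 for i = 0, 1, …:
  i=0: 269   i=1: 115   i=2: 64   i=3: 81
  i=4: 280   i=5: 9   i=6: 304   i=7: 1
Match at i=7, j=0: e = 7·18 + 0 = 126.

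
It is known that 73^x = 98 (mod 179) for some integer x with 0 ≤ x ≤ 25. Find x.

Compute 73^0 mod 179 = 1, then multiply by 73 repeatedly:
  73^0=1  73^1=73  73^2=138  73^3=50  73^4=70
  73^5=98
Found 98 at exponent 5.

5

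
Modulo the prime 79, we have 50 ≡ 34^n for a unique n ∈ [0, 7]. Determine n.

Compute 34^0 mod 79 = 1, then multiply by 34 repeatedly:
  34^0=1  34^1=34  34^2=50
Found 50 at exponent 2.

2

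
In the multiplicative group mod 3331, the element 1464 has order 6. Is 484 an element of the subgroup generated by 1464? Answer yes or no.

484 ∈ ⟨1464⟩ iff 484^6 ≡ 1 (mod 3331), since |⟨1464⟩| = 6.
484^6 mod 3331 = 1260.
Since 1260 ≠ 1, 484 does not lie in the subgroup.

no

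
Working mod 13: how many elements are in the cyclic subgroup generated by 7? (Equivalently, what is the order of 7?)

12

The order of 7 must divide p − 1 = 12 = 2^2 · 3.
Divisors: 1, 2, 3, 4, 6, 12.
Check each in increasing order: 7^1 ≡ 7;  7^2 ≡ 10;  7^3 ≡ 5;  7^4 ≡ 9;  7^6 ≡ 12;  7^12 ≡ 1.
Smallest exponent giving 1 is 12.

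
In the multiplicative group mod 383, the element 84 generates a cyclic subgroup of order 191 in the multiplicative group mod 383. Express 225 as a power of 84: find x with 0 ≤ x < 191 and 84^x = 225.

76

Baby-step giant-step with m = ceil(sqrt(191)) = 14.
Baby table (84^j mod 383 for j=0..13):
  0:1  1:84  2:162  3:203  4:200  5:331  6:228  7:2
  8:168  9:324  10:23  11:17  12:279  13:73
Giant step factor: 84^(-14) ≡ 96 (mod 383).
Scan 225·96^i mod 383 for i = 0, 1, …:
  i=0: 225   i=1: 152   i=2: 38   i=3: 201
  i=4: 146   i=5: 228
Match at i=5, j=6: x = 5·14 + 6 = 76.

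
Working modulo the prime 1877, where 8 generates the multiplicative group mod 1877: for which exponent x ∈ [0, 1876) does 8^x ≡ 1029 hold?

1619

Baby-step giant-step with m = ceil(sqrt(1876)) = 44.
Baby table (8^j mod 1877 for j=0..43):
  0:1  1:8  2:64  3:512  4:342  5:859  6:1241  7:543
  8:590  9:966  10:220  11:1760  12:941  13:20  14:160  15:1280
  16:855  17:1209  18:287  19:419  20:1475  21:538  22:550  23:646
  24:1414  25:50  26:400  27:1323  28:1199  29:207  30:1656  31:109
  32:872  33:1345  34:1375  35:1615  36:1658  37:125  38:1000  39:492
  40:182  41:1456  42:386  43:1211
Giant step factor: 8^(-44) ≡ 1177 (mod 1877).
Scan 1029·1177^i mod 1877 for i = 0, 1, …:
  i=0: 1029   i=1: 468   i=2: 875   i=3: 1279
  i=4: 29   i=5: 347   i=6: 1110   i=7: 78
  i=8: 1710   i=9: 526     …   i=35: 1325
  i=36: 1615
Match at i=36, j=35: x = 36·44 + 35 = 1619.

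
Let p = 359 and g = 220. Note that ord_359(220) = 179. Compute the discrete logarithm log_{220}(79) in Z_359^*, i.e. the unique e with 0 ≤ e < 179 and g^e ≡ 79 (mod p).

57

Baby-step giant-step with m = ceil(sqrt(179)) = 14.
Baby table (220^j mod 359 for j=0..13):
  0:1  1:220  2:294  3:60  4:276  5:49  6:10  7:46
  8:68  9:241  10:247  11:131  12:100  13:101
Giant step factor: 220^(-14) ≡ 85 (mod 359).
Scan 79·85^i mod 359 for i = 0, 1, …:
  i=0: 79   i=1: 253   i=2: 324   i=3: 256
  i=4: 220
Match at i=4, j=1: e = 4·14 + 1 = 57.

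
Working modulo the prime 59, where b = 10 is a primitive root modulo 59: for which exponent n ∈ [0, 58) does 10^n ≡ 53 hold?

Successive powers of 10 modulo 59:
  10^0=1  10^1=10  10^2=41  10^3=56  10^4=29  10^5=54
  10^6=9  10^7=31  10^8=15  10^9=32  10^10=25  10^11=14
  10^12=22  10^13=43  10^14=17  10^15=52  10^16=48  10^17=8
  10^18=21  10^19=33  10^20=35  10^21=55  10^22=19  10^23=13
  10^24=12  10^25=2  10^26=20  10^27=23  10^28=53
So 10^28 ≡ 53 (mod 59), giving n = 28.

28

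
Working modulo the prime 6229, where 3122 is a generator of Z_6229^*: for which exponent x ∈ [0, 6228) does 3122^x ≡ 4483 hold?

1852

Baby-step giant-step with m = ceil(sqrt(6228)) = 79.
Baby table (3122^j mod 6229 for j=0..78):
  0:1  1:3122  2:4728  3:4315  4:4332  5:1345  6:744  7:5580
  8:4476  9:2425  10:2615  11:4040  12:5384  13:3006  14:3858  15:4019
  16:2112  17:3382  18:449  19:253  20:5012  21:216  22:1620  23:5921
  24:3919  25:1362  26:3986  27:4979  28:3083  29:1321  30:564  31:4230
  32:580  33:4350  34:1480  35:4871  36:2273  37:1475  38:1719  39:3549
  40:4816  41:4975  42:3053  43:1096  44:1991  45:5589  46:1429  47:1374
  48:4076  49:5654  50:5031  51:3473  52:4246  53:700  54:5250  55:2001
  56:5664  57:5106  58:921  59:3793  60:417  61:13  62:3212  63:5403
  64:34  65:255  66:5027  67:3443  68:4021  69:2127  70:380  71:2850
  72:2688  73:1473  74:1704  75:322  76:2415  77:2540  78:363
Giant step factor: 3122^(-79) ≡ 3766 (mod 6229).
Scan 4483·3766^i mod 6229 for i = 0, 1, …:
  i=0: 4483   i=1: 2388   i=2: 4761   i=3: 2864
  i=4: 3425   i=5: 4520   i=6: 4692   i=7: 4628
  i=8: 306   i=9: 31     …   i=22: 2871
  i=23: 4871
Match at i=23, j=35: x = 23·79 + 35 = 1852.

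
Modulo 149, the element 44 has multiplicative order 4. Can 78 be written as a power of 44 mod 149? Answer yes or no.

78 ∈ ⟨44⟩ iff 78^4 ≡ 1 (mod 149), since |⟨44⟩| = 4.
78^4 mod 149 = 29.
Since 29 ≠ 1, 78 does not lie in the subgroup.

no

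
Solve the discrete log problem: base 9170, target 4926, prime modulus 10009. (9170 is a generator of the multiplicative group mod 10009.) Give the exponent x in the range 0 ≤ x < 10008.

7286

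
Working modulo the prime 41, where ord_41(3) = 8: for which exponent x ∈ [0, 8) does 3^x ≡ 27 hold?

Successive powers of 3 modulo 41:
  3^0=1  3^1=3  3^2=9  3^3=27
So 3^3 ≡ 27 (mod 41), giving x = 3.

3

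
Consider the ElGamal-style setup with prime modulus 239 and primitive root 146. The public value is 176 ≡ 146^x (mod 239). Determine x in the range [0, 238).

150

Baby-step giant-step with m = ceil(sqrt(238)) = 16.
Baby table (146^j mod 239 for j=0..15):
  0:1  1:146  2:45  3:117  4:113  5:7  6:66  7:76
  8:102  9:74  10:49  11:223  12:54  13:236  14:40  15:104
Giant step factor: 146^(-16) ≡ 32 (mod 239).
Scan 176·32^i mod 239 for i = 0, 1, …:
  i=0: 176   i=1: 135   i=2: 18   i=3: 98
  i=4: 29   i=5: 211   i=6: 60   i=7: 8
  i=8: 17   i=9: 66
Match at i=9, j=6: x = 9·16 + 6 = 150.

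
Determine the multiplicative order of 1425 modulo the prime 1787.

1786

The order of 1425 must divide p − 1 = 1786 = 2 · 19 · 47.
Divisors: 1, 2, 19, 38, 47, 94, 893, 1786.
Check each in increasing order: 1425^1 ≡ 1425;  1425^2 ≡ 593;  1425^19 ≡ 255;  1425^38 ≡ 693;  1425^47 ≡ 543;  1425^94 ≡ 1781;  1425^893 ≡ 1786;  1425^1786 ≡ 1.
Smallest exponent giving 1 is 1786.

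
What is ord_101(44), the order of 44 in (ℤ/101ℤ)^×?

The order of 44 must divide p − 1 = 100 = 2^2 · 5^2.
Divisors: 1, 2, 4, 5, 10, 20, 25, 50, 100.
Check each in increasing order: 44^1 ≡ 44;  44^2 ≡ 17;  44^4 ≡ 87;  44^5 ≡ 91;  44^10 ≡ 100;  44^20 ≡ 1.
Smallest exponent giving 1 is 20.

20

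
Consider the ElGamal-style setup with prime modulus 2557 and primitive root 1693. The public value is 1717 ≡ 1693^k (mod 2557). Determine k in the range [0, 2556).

Baby-step giant-step with m = ceil(sqrt(2556)) = 51.
Baby table (1693^j mod 2557 for j=0..50):
  0:1  1:1693  2:2409  3:22  4:1448  5:1858  6:484  7:1172
  8:2521  9:420  10:214  11:1765  12:1569  13:2151  14:475  15:1277
  16:1296  17:222  18:2524  19:385  20:2327  21:1831  22:799  23:54
  24:1927  25:2236  26:1188  27:1482  28:609  29:566  30:1920  31:613
  32:2224  33:1328  34:701  35:345  36:1089  37:80  38:2476  39:945
  40:1760  41:775  42:334  43:365  44:1708  45:2234  46:359  47:1778
  48:565  49:227  50:761
Giant step factor: 1693^(-51) ≡ 1030 (mod 2557).
Scan 1717·1030^i mod 2557 for i = 0, 1, …:
  i=0: 1717   i=1: 1623   i=2: 1969   i=3: 369
  i=4: 1634   i=5: 514   i=6: 121   i=7: 1894
  i=8: 2386   i=9: 303     …   i=17: 2226
  i=18: 1708
Match at i=18, j=44: k = 18·51 + 44 = 962.

962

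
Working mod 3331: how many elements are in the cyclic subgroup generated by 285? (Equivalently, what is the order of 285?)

1665

The order of 285 must divide p − 1 = 3330 = 2 · 3^2 · 5 · 37.
Divisors: 1, 2, 3, 5, 6, 9, 10, 15, 18, 30, 37, 45, 74, 90, 111, 185, 222, 333, 370, 555, 666, 1110, 1665, 3330.
Check each in increasing order: 285^1 ≡ 285;  285^2 ≡ 1281;  285^3 ≡ 2006;  285^5 ≡ 1485;  285^6 ≡ 188;  285^9 ≡ 725;  285^10 ≡ 103;  285^15 ≡ 3060;  285^18 ≡ 2658;  285^30 ≡ 159;  285^37 ≡ 1853;  285^45 ≡ 214;  285^74 ≡ 2679;  285^90 ≡ 2493;  285^111 ≡ 997;  285^185 ≡ 2832;  285^222 ≡ 1371;  285^333 ≡ 1177;  285^370 ≡ 2507;  285^555 ≡ 1463;  285^666 ≡ 2964;  285^1110 ≡ 1867;  285^1665 ≡ 1.
Smallest exponent giving 1 is 1665.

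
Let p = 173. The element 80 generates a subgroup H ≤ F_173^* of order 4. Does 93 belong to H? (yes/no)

yes

⟨80⟩ has order 4; its elements mod 173 are {1, 80, 93, 172}.
93 is in this set.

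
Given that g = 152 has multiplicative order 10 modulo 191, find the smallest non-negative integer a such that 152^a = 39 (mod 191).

6

Successive powers of 152 modulo 191:
  152^0=1  152^1=152  152^2=184  152^3=82  152^4=49  152^5=190
  152^6=39
So 152^6 ≡ 39 (mod 191), giving a = 6.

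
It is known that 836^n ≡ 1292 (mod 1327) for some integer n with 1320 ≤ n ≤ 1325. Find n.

Compute 836^1320 mod 1327 = 846, then multiply by 836 repeatedly:
  836^1320=846  836^1321=1292
Found 1292 at exponent 1321.

1321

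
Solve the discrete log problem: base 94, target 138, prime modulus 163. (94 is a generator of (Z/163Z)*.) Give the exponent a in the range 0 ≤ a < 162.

Baby-step giant-step with m = ceil(sqrt(162)) = 13.
Baby table (94^j mod 163 for j=0..12):
  0:1  1:94  2:34  3:99  4:15  5:106  6:21  7:18
  8:62  9:123  10:152  11:107  12:115
Giant step factor: 94^(-13) ≡ 116 (mod 163).
Scan 138·116^i mod 163 for i = 0, 1, …:
  i=0: 138   i=1: 34
Match at i=1, j=2: a = 1·13 + 2 = 15.

15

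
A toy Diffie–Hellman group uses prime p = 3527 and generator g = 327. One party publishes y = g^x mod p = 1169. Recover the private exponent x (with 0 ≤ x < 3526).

464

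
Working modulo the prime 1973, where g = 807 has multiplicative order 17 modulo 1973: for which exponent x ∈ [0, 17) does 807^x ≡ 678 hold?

Successive powers of 807 modulo 1973:
  807^0=1  807^1=807  807^2=159  807^3=68  807^4=1605  807^5=947
  807^6=678
So 807^6 ≡ 678 (mod 1973), giving x = 6.

6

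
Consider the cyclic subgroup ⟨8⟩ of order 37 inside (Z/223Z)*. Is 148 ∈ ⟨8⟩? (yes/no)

148 ∈ ⟨8⟩ iff 148^37 ≡ 1 (mod 223), since |⟨8⟩| = 37.
148^37 mod 223 = 183.
Since 183 ≠ 1, 148 does not lie in the subgroup.

no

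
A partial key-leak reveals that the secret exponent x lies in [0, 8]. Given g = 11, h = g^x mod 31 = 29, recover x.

Compute 11^0 mod 31 = 1, then multiply by 11 repeatedly:
  11^0=1  11^1=11  11^2=28  11^3=29
Found 29 at exponent 3.

3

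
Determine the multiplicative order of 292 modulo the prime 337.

The order of 292 must divide p − 1 = 336 = 2^4 · 3 · 7.
Divisors: 1, 2, 3, 4, 6, 7, 8, 12, 14, 16, 21, 24, 28, 42, 48, 56, 84, 112, 168, 336.
Check each in increasing order: 292^1 ≡ 292;  292^2 ≡ 3;  292^3 ≡ 202;  292^4 ≡ 9;  292^6 ≡ 27;  292^7 ≡ 133;  292^8 ≡ 81;  292^12 ≡ 55;  292^14 ≡ 165;  292^16 ≡ 158;  292^21 ≡ 40;  292^24 ≡ 329;  292^28 ≡ 265;  292^42 ≡ 252;  292^48 ≡ 64;  292^56 ≡ 129;  292^84 ≡ 148;  292^112 ≡ 128;  292^168 ≡ 336;  292^336 ≡ 1.
Smallest exponent giving 1 is 336.

336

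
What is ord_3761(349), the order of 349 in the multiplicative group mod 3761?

The order of 349 must divide p − 1 = 3760 = 2^4 · 5 · 47.
Divisors: 1, 2, 4, 5, 8, 10, 16, 20, 40, 47, 80, 94, 188, 235, 376, 470, 752, 940, 1880, 3760.
Check each in increasing order: 349^1 ≡ 349;  349^2 ≡ 1449;  349^4 ≡ 963;  349^5 ≡ 1358;  349^8 ≡ 2163;  349^10 ≡ 1274;  349^16 ≡ 3646;  349^20 ≡ 2085;  349^40 ≡ 3270;  349^47 ≡ 1968;  349^80 ≡ 377;  349^94 ≡ 2955;  349^188 ≡ 2744;  349^235 ≡ 3157;  349^376 ≡ 14;  349^470 ≡ 3760;  349^752 ≡ 196;  349^940 ≡ 1.
Smallest exponent giving 1 is 940.

940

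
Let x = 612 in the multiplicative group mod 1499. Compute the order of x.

1498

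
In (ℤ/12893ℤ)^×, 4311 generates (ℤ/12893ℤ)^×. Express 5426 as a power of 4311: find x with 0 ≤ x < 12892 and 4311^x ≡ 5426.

2567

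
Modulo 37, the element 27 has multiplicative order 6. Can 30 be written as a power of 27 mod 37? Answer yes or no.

30 ∈ ⟨27⟩ iff 30^6 ≡ 1 (mod 37), since |⟨27⟩| = 6.
30^6 mod 37 = 26.
Since 26 ≠ 1, 30 does not lie in the subgroup.

no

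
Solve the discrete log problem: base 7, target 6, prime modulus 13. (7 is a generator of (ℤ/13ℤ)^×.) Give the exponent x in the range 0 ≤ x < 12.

Successive powers of 7 modulo 13:
  7^0=1  7^1=7  7^2=10  7^3=5  7^4=9  7^5=11
  7^6=12  7^7=6
So 7^7 ≡ 6 (mod 13), giving x = 7.

7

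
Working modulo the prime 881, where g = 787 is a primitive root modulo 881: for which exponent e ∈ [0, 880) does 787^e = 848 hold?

425

Baby-step giant-step with m = ceil(sqrt(880)) = 30.
Baby table (787^j mod 881 for j=0..29):
  0:1  1:787  2:26  3:199  4:676  5:769  6:837  7:612
  8:618  9:54  10:210  11:523  12:174  13:383  14:119  15:267
  16:451  17:775  18:273  19:768  20:50  21:586  22:419  23:259
  24:322  25:567  26:443  27:646  28:65  29:57
Giant step factor: 787^(-30) ≡ 208 (mod 881).
Scan 848·208^i mod 881 for i = 0, 1, …:
  i=0: 848   i=1: 184   i=2: 389   i=3: 741
  i=4: 834   i=5: 796   i=6: 821   i=7: 735
  i=8: 467   i=9: 226     …   i=13: 135
  i=14: 769
Match at i=14, j=5: e = 14·30 + 5 = 425.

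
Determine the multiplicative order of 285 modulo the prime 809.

The order of 285 must divide p − 1 = 808 = 2^3 · 101.
Divisors: 1, 2, 4, 8, 101, 202, 404, 808.
Check each in increasing order: 285^1 ≡ 285;  285^2 ≡ 325;  285^4 ≡ 455;  285^8 ≡ 730;  285^101 ≡ 765;  285^202 ≡ 318;  285^404 ≡ 808;  285^808 ≡ 1.
Smallest exponent giving 1 is 808.

808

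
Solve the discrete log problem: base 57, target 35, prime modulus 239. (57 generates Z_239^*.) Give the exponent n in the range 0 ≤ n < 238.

11

Baby-step giant-step with m = ceil(sqrt(238)) = 16.
Baby table (57^j mod 239 for j=0..15):
  0:1  1:57  2:142  3:207  4:88  5:236  6:68  7:52
  8:96  9:214  10:9  11:35  12:83  13:190  14:75  15:212
Giant step factor: 57^(-16) ≡ 66 (mod 239).
Scan 35·66^i mod 239 for i = 0, 1, …:
  i=0: 35
Match at i=0, j=11: n = 0·16 + 11 = 11.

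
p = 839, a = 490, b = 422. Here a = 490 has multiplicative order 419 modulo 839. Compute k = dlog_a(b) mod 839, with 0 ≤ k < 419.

Baby-step giant-step with m = ceil(sqrt(419)) = 21.
Baby table (490^j mod 839 for j=0..20):
  0:1  1:490  2:146  3:225  4:341  5:129  6:285  7:376
  8:499  9:361  10:700  11:688  12:681  13:607  14:424  15:527
  16:657  17:593  18:276  19:161  20:24
Giant step factor: 490^(-21) ≡ 60 (mod 839).
Scan 422·60^i mod 839 for i = 0, 1, …:
  i=0: 422   i=1: 150   i=2: 610   i=3: 523
  i=4: 337   i=5: 84   i=6: 6   i=7: 360
  i=8: 625   i=9: 584     …   i=17: 14
  i=18: 1
Match at i=18, j=0: k = 18·21 + 0 = 378.

378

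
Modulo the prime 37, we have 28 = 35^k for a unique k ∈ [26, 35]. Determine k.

Compute 35^26 mod 37 = 3, then multiply by 35 repeatedly:
  35^26=3  35^27=31  35^28=12  35^29=13  35^30=11
  35^31=15  35^32=7  35^33=23  35^34=28
Found 28 at exponent 34.

34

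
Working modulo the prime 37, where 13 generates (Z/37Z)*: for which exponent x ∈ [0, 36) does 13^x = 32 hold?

7

Successive powers of 13 modulo 37:
  13^0=1  13^1=13  13^2=21  13^3=14  13^4=34  13^5=35
  13^6=11  13^7=32
So 13^7 ≡ 32 (mod 37), giving x = 7.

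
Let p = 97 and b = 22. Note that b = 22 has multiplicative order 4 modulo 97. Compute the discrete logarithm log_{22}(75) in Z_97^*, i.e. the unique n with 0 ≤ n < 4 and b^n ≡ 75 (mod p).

Successive powers of 22 modulo 97:
  22^0=1  22^1=22  22^2=96  22^3=75
So 22^3 ≡ 75 (mod 97), giving n = 3.

3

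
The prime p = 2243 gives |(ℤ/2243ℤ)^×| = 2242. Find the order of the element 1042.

1121

The order of 1042 must divide p − 1 = 2242 = 2 · 19 · 59.
Divisors: 1, 2, 19, 38, 59, 118, 1121, 2242.
Check each in increasing order: 1042^1 ≡ 1042;  1042^2 ≡ 152;  1042^19 ≡ 1891;  1042^38 ≡ 539;  1042^59 ≡ 1838;  1042^118 ≡ 286;  1042^1121 ≡ 1.
Smallest exponent giving 1 is 1121.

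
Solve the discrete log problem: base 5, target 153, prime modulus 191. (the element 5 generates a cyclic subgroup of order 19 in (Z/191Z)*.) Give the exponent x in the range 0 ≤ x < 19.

18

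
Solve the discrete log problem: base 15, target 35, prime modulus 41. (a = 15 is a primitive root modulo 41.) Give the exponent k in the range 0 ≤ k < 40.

33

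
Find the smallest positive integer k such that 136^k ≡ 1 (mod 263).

131

The order of 136 must divide p − 1 = 262 = 2 · 131.
Divisors: 1, 2, 131, 262.
Check each in increasing order: 136^1 ≡ 136;  136^2 ≡ 86;  136^131 ≡ 1.
Smallest exponent giving 1 is 131.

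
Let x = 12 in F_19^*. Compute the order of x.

6

The order of 12 must divide p − 1 = 18 = 2 · 3^2.
Divisors: 1, 2, 3, 6, 9, 18.
Check each in increasing order: 12^1 ≡ 12;  12^2 ≡ 11;  12^3 ≡ 18;  12^6 ≡ 1.
Smallest exponent giving 1 is 6.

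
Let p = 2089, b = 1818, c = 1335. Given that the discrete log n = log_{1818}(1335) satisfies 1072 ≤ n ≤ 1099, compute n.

1090

Compute 1818^1072 mod 2089 = 2017, then multiply by 1818 repeatedly:
  1818^1072=2017  1818^1073=711  1818^1074=1596  1818^1075=1996  1818^1076=135
  1818^1077=1017  1818^1078=141  1818^1079=1480  1818^1080=8  1818^1081=2010
  1818^1082=519  1818^1083=1403  1818^1084=2074  1818^1085=1976  1818^1086=1377
  1818^1087=764  1818^1088=1856  1818^1089=473  1818^1090=1335
Found 1335 at exponent 1090.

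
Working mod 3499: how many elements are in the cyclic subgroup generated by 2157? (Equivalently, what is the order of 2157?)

3498

The order of 2157 must divide p − 1 = 3498 = 2 · 3 · 11 · 53.
Divisors: 1, 2, 3, 6, 11, 22, 33, 53, 66, 106, 159, 318, 583, 1166, 1749, 3498.
Check each in increasing order: 2157^1 ≡ 2157;  2157^2 ≡ 2478;  2157^3 ≡ 2073;  2157^6 ≡ 557;  2157^11 ≡ 2191;  2157^22 ≡ 3352;  2157^33 ≡ 3330;  2157^53 ≡ 1463;  2157^66 ≡ 569;  2157^106 ≡ 2480;  2157^159 ≡ 3276;  2157^318 ≡ 743;  2157^583 ≡ 3343;  2157^1166 ≡ 3342;  2157^1749 ≡ 3498;  2157^3498 ≡ 1.
Smallest exponent giving 1 is 3498.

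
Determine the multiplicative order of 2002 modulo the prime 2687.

2686

The order of 2002 must divide p − 1 = 2686 = 2 · 17 · 79.
Divisors: 1, 2, 17, 34, 79, 158, 1343, 2686.
Check each in increasing order: 2002^1 ≡ 2002;  2002^2 ≡ 1687;  2002^17 ≡ 2351;  2002^34 ≡ 42;  2002^79 ≡ 1144;  2002^158 ≡ 167;  2002^1343 ≡ 2686;  2002^2686 ≡ 1.
Smallest exponent giving 1 is 2686.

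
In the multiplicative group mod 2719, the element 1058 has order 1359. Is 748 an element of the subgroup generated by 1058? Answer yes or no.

yes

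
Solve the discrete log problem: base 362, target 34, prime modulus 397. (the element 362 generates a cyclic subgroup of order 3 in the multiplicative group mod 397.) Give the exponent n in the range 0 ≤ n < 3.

2

Successive powers of 362 modulo 397:
  362^0=1  362^1=362  362^2=34
So 362^2 ≡ 34 (mod 397), giving n = 2.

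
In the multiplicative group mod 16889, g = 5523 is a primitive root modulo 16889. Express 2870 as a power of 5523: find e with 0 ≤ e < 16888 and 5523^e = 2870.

Baby-step giant-step with m = ceil(sqrt(16888)) = 130.
Baby table (5523^j mod 16889 for j=0..129):
  0:1  1:5523  2:1995  3:6757  4:11110  5:2793  6:6082  7:15554
  8:7288  9:5137  10:15020  11:13581  12:3814  13:4139  14:8880  15:15473
  16:15928  17:12432  18:8151  19:8788  20:14027  21:1278  22:15681  23:16260
  24:5167  25:11820  26:5875  27:3856  28:16548  29:8225  30:12154  31:9656
  32:11515  33:10260  34:3385  35:16121  36:14364  37:4739  38:12436  39:13354
  40:16768  41:7277  42:11940  43:9964  44:6810  45:16716  46:7194  47:9534
  48:13269  49:3316  50:6592  51:11821  52:11398  53:5851  54:6416  55:2446
  56:14947  57:15738  58:10180  59:659  60:8522  61:14252  62:11056  63:8553
  64:16575  65:5345  66:15352  67:6316  68:7483  69:1226  70:15598  71:13854
  72:8472  73:8326  74:12640  75:8483  76:1523  77:807  78:15254  79:5510
  80:14641  81:14600  82:7714  83:10364  84:3551  85:4044  86:7754  87:11727
  88:15795  89:4100  90:13040  91:5224  92:5740  93:1367  94:558  95:8036
  96:15425  97:4159  98:1117  99:4706  100:15956  101:15075  102:13344  103:12205
  104:4216  105:11926  106:198  107:12658  108:6563  109:3655  110:4210  111:12566
  112:5117  113:5894  114:7459  115:3786  116:1496  117:3687  118:12056  119:8850
  120:1784  121:6745  122:12390  123:12631  124:9443  125:457  126:7550  127:16598
  128:14151  129:10570
Giant step factor: 5523^(-130) ≡ 11848 (mod 16889).
Scan 2870·11848^i mod 16889 for i = 0, 1, …:
  i=0: 2870   i=1: 6203   i=2: 9105   i=3: 5997
  i=4: 433   i=5: 12817   i=6: 6817   i=7: 4618
  i=8: 10593   i=9: 3705     …   i=36: 4957
  i=37: 7483
Match at i=37, j=68: e = 37·130 + 68 = 4878.

4878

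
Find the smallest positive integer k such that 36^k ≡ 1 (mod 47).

The order of 36 must divide p − 1 = 46 = 2 · 23.
Divisors: 1, 2, 23, 46.
Check each in increasing order: 36^1 ≡ 36;  36^2 ≡ 27;  36^23 ≡ 1.
Smallest exponent giving 1 is 23.

23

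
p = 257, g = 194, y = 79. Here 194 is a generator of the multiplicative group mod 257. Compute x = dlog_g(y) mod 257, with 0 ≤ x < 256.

218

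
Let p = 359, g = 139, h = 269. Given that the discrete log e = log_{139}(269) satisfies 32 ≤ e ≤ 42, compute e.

41

Compute 139^32 mod 359 = 54, then multiply by 139 repeatedly:
  139^32=54  139^33=326  139^34=80  139^35=350  139^36=185
  139^37=226  139^38=181  139^39=29  139^40=82  139^41=269
Found 269 at exponent 41.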